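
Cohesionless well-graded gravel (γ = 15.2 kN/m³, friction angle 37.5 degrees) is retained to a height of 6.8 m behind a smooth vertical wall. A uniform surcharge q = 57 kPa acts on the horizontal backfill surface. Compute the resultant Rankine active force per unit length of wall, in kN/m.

180 kN/m

K_a = tan²(45° − φ/2) = 0.2432.
Soil triangle: ½ K_a γ H² = 0.5×0.2432×15.2×6.8² = 85.46 kN/m.
Surcharge rectangle: K_a q H = 0.2432×57×6.8 = 94.26 kN/m.
Total = 85.46 + 94.26 = 179.7 kN/m.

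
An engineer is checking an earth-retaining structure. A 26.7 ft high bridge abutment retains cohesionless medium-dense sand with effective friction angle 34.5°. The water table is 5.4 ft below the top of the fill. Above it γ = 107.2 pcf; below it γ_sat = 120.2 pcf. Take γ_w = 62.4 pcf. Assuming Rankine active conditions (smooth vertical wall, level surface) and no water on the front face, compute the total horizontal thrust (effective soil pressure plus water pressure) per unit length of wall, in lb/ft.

K_a = tan²(45° − φ/2) = 0.2768.
γ' = 120.2 − 62.4 = 57.80 pcf. Depth below WT = 21.3 ft.
σ'_h at WT = K_a γ d_w = 160.2 psf; at base = 160.2 + K_a γ' × 21.3 = 501.0 psf.
P₁ (0–5.4 ft) = ½×160.2×5.4 = 432.6. P₂ (5.4–26.7 ft) = ½(160.2+501.0)×21.3 = 7042.
P_w = ½ γ_w h₂² = 0.5×62.4×21.3² = 14160. Total = 432.6+7042+14160 = 21630 lb/ft.

21600 lb/ft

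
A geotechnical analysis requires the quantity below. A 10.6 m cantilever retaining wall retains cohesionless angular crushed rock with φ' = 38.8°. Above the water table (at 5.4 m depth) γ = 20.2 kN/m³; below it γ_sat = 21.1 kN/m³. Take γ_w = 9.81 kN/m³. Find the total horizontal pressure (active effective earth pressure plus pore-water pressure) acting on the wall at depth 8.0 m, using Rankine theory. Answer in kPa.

K_a = (1 − sin φ)/(1 + sin φ) = 0.2296.
γ' = 21.1 − 9.81 = 11.29 kN/m³.
Effective vertical stress at 8.0 m: σ'_v = 20.2×5.4 + 11.29×2.60 = 138.4 kPa.
σ'_h = K_a σ'_v = 0.2296 × 138.4 = 31.78 kPa; u = γ_w × 2.60 = 25.51 kPa.
Total σ_h = 31.78 + 25.51 = 57.28 kPa.

57.3 kPa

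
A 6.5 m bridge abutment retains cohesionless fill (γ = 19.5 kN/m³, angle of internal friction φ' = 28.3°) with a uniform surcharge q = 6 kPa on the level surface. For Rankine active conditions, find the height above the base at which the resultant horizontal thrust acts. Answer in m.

2.26 m

K_a = 0.3568.
Triangular part P₁ = ½K_aγH² = 147.0 at H/3 = 2.167 m; rectangular part P₂ = K_a q H = 13.91 at H/2 = 3.250 m.
ȳ = (P₁·2.167 + P₂·3.250)/(P₁+P₂) = 2.260 m.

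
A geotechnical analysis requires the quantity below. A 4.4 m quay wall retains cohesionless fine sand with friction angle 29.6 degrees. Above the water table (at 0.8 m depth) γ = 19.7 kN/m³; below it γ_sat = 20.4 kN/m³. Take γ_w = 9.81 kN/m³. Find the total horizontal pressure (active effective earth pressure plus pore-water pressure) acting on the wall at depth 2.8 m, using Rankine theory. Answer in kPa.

32.1 kPa

K_a = (1 − sin φ)/(1 + sin φ) = 0.3387.
γ' = 20.4 − 9.81 = 10.59 kN/m³.
Effective vertical stress at 2.8 m: σ'_v = 19.7×0.8 + 10.59×2.00 = 36.94 kPa.
σ'_h = K_a σ'_v = 0.3387 × 36.94 = 12.51 kPa; u = γ_w × 2.00 = 19.62 kPa.
Total σ_h = 12.51 + 19.62 = 32.13 kPa.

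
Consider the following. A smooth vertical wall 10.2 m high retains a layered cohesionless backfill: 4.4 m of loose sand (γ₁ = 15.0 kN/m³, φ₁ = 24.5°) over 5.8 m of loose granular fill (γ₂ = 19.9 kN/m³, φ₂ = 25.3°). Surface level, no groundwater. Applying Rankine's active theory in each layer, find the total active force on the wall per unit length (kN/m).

348 kN/m

K_a1 = tan²(45°−24.5°/2) = 0.4137; K_a2 = tan²(45°−25.3°/2) = 0.4012.
Layer 1: σ at base = K_a1 γ₁ h₁ = 27.31 kPa; P₁ = ½×27.31×4.4 = 60.07.
Layer 2: σ_v at top = γ₁h₁ = 66.00; σ_h top = K_a2×66.00 = 26.48; σ_h base = K_a2×(66.00+19.9×5.8) = 72.78.
P₂ = ½(26.48+72.78)×5.8 = 287.9. Total P_a = 60.07+287.9 = 347.9 kN/m.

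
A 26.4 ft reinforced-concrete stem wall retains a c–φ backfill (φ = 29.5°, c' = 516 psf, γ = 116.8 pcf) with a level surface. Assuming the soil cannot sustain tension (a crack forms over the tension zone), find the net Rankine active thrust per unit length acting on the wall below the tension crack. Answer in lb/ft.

2510 lb/ft

K_a = 0.3401; √K_a = 0.5832.
Tension-crack depth z_c = 2c/(γ√K_a) = 2×516/(116.8×0.5832) = 15.15 ft.
σ_a at base = K_a γ H − 2c√K_a = 0.3401×116.8×26.4 − 2×516×0.5832 = 446.9 psf.
P_a = ½ × 446.9 × (H − z_c) = 0.5×446.9×11.25 = 2513 lb/ft.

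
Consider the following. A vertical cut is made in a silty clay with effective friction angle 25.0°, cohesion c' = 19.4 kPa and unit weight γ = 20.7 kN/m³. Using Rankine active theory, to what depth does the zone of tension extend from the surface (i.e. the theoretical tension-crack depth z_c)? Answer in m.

K_a = tan²(45° − 25.0°/2) = 0.4059; √K_a = 0.6371.
The active pressure is zero where K_a γ z = 2c√K_a, so z_c = 2c/(γ√K_a) = 2×19.4/(20.7×0.6371) = 2.942 m.

2.94 m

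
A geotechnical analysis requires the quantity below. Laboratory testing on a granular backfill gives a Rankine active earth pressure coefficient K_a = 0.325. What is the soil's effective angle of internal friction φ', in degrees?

K_a = tan²(45° − φ/2) ⇒ 45° − φ/2 = arctan(√0.325) = 29.69°.
φ = 2(45° − 29.69°) = 30.63°.

30.6°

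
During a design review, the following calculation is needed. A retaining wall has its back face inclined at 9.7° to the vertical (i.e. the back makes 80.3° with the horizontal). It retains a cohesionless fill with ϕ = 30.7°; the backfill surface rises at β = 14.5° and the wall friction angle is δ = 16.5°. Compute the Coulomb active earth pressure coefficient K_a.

0.457

K_a = sin²(α+φ) / [sin²α · sin(α−δ) · (1 + √{sin(φ+δ)sin(φ−β) / (sin(α−δ)sin(α+β))})²].
With α = 80.3°, φ = 30.7°, δ = 16.5°, β = 14.5°: K_a = 0.4574.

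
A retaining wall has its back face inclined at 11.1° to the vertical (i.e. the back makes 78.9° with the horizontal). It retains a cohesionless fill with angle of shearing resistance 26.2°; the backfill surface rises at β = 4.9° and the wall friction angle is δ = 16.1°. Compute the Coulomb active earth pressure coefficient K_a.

0.467

K_a = sin²(α+φ) / [sin²α · sin(α−δ) · (1 + √{sin(φ+δ)sin(φ−β) / (sin(α−δ)sin(α+β))})²].
With α = 78.9°, φ = 26.2°, δ = 16.1°, β = 4.9°: K_a = 0.4675.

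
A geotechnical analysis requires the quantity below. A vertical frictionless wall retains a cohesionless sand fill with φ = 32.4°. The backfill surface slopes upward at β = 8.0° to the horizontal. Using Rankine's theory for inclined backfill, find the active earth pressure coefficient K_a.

0.311

K_a = cos β · (cos β − √(cos²β − cos²φ)) / (cos β + √(cos²β − cos²φ)).
cos β = 0.9903, cos φ = 0.8443, √(cos²β − cos²φ) = 0.5174.
K_a = 0.9903 × (0.9903 − 0.5174)/(0.9903 + 0.5174) = 0.3106.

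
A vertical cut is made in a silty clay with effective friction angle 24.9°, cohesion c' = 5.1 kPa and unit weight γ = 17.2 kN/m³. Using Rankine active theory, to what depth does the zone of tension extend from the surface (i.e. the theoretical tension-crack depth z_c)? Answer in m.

K_a = tan²(45° − 24.9°/2) = 0.4074; √K_a = 0.6383.
The active pressure is zero where K_a γ z = 2c√K_a, so z_c = 2c/(γ√K_a) = 2×5.1/(17.2×0.6383) = 0.9291 m.

0.929 m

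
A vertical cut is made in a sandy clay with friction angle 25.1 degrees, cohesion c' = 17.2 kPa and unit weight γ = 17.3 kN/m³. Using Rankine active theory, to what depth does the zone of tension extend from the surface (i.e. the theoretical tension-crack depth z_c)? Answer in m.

K_a = tan²(45° − 25.1°/2) = 0.4043; √K_a = 0.6358.
The active pressure is zero where K_a γ z = 2c√K_a, so z_c = 2c/(γ√K_a) = 2×17.2/(17.3×0.6358) = 3.127 m.

3.13 m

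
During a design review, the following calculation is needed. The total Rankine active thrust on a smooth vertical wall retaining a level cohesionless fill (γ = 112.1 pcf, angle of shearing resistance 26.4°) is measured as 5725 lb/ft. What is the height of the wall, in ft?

K_a = 0.3844. P_a = ½ K_a γ H² ⇒ H = √(2P_a/(K_a γ)).
H = √(2×5725/(0.3844×112.1)) = 16.30 ft.

16.3 ft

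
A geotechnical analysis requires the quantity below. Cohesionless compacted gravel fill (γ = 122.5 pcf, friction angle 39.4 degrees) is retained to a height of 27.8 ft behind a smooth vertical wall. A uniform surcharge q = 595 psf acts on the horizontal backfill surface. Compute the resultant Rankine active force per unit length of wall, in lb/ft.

K_a = tan²(45° − φ/2) = 0.2234.
Soil triangle: ½ K_a γ H² = 0.5×0.2234×122.5×27.8² = 10580 lb/ft.
Surcharge rectangle: K_a q H = 0.2234×595×27.8 = 3696 lb/ft.
Total = 10580 + 3696 = 14270 lb/ft.

14300 lb/ft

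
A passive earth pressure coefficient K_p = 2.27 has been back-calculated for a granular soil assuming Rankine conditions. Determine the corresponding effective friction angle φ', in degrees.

K_p = (1+sin φ)/(1−sin φ) ⇒ sin φ = (K_p − 1)/(K_p + 1) = 0.3884.
φ = arcsin(0.3884) = 22.85°.

22.9°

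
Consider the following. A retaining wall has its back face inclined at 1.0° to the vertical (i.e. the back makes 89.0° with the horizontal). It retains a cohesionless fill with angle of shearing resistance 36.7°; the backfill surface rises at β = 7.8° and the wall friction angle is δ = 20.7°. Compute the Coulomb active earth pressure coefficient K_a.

K_a = sin²(α+φ) / [sin²α · sin(α−δ) · (1 + √{sin(φ+δ)sin(φ−β) / (sin(α−δ)sin(α+β))})²].
With α = 89.0°, φ = 36.7°, δ = 20.7°, β = 7.8°: K_a = 0.2563.

0.256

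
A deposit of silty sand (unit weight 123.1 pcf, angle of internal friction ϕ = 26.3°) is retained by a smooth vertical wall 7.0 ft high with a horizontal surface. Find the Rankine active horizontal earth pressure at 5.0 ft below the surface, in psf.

238 psf

K_a = (1 − sin φ)/(1 + sin φ) = 0.3859.
σ_h = K_a γ z = 0.3859 × 123.1 × 5.0 = 237.5 psf.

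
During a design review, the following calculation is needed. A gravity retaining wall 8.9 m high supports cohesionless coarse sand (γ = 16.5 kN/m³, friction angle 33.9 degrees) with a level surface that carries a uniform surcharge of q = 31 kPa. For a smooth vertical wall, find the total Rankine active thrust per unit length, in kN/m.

264 kN/m

K_a = tan²(45° − φ/2) = 0.2839.
Soil triangle: ½ K_a γ H² = 0.5×0.2839×16.5×8.9² = 185.5 kN/m.
Surcharge rectangle: K_a q H = 0.2839×31×8.9 = 78.33 kN/m.
Total = 185.5 + 78.33 = 263.9 kN/m.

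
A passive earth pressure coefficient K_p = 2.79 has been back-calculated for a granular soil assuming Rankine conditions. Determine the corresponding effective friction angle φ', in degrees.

28.2°

K_p = (1+sin φ)/(1−sin φ) ⇒ sin φ = (K_p − 1)/(K_p + 1) = 0.4723.
φ = arcsin(0.4723) = 28.18°.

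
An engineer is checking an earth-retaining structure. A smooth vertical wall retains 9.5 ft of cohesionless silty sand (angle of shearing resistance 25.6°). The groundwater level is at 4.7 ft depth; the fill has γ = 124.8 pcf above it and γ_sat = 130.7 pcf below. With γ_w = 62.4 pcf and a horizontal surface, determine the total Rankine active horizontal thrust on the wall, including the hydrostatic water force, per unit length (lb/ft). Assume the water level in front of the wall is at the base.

K_a = tan²(45° − φ/2) = 0.3966.
γ' = 130.7 − 62.4 = 68.30 pcf. Depth below WT = 4.8 ft.
σ'_h at WT = K_a γ d_w = 232.6 psf; at base = 232.6 + K_a γ' × 4.8 = 362.6 psf.
P₁ (0–4.7 ft) = ½×232.6×4.7 = 546.6. P₂ (4.7–9.5 ft) = ½(232.6+362.6)×4.8 = 1429.
P_w = ½ γ_w h₂² = 0.5×62.4×4.8² = 718.8. Total = 546.6+1429+718.8 = 2694 lb/ft.

2690 lb/ft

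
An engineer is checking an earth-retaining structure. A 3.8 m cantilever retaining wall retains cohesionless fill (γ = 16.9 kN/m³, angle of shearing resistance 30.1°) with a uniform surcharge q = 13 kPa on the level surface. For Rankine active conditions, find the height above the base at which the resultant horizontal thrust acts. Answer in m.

1.45 m

K_a = 0.3320.
Triangular part P₁ = ½K_aγH² = 40.51 at H/3 = 1.267 m; rectangular part P₂ = K_a q H = 16.40 at H/2 = 1.900 m.
ȳ = (P₁·1.267 + P₂·1.900)/(P₁+P₂) = 1.449 m.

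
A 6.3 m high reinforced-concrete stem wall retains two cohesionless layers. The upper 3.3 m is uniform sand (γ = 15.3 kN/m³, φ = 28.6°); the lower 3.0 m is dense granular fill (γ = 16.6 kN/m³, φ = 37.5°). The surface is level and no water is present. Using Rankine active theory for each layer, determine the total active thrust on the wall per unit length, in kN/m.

84.4 kN/m

K_a1 = tan²(45°−28.6°/2) = 0.3525; K_a2 = tan²(45°−37.5°/2) = 0.2432.
Layer 1: σ at base = K_a1 γ₁ h₁ = 17.80 kPa; P₁ = ½×17.80×3.3 = 29.37.
Layer 2: σ_v at top = γ₁h₁ = 50.49; σ_h top = K_a2×50.49 = 12.28; σ_h base = K_a2×(50.49+16.6×3.0) = 24.39.
P₂ = ½(12.28+24.39)×3.0 = 55.00. Total P_a = 29.37+55.00 = 84.37 kN/m.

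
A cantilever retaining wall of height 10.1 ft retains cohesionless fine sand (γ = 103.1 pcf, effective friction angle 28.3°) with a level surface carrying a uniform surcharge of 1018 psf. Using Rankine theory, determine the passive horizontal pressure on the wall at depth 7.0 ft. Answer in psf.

K_p = (1 + sin φ)/(1 − sin φ) = 2.803.
σ_v = γz + q = 103.1 × 7.0 + 1018 = 1740 psf.
σ_h = K_p σ_v = 2.803 × 1740 = 4876 psf.

4880 psf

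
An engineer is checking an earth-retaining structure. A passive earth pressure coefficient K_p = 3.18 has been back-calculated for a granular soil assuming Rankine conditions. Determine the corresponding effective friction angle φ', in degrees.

K_p = (1+sin φ)/(1−sin φ) ⇒ sin φ = (K_p − 1)/(K_p + 1) = 0.5215.
φ = arcsin(0.5215) = 31.44°.

31.4°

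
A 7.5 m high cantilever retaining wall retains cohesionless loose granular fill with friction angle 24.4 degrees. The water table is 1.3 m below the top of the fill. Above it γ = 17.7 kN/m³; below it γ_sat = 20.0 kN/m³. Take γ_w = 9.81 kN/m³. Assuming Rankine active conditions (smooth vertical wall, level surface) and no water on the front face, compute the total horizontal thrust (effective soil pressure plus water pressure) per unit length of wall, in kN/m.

K_a = tan²(45° − φ/2) = 0.4153.
γ' = 20.0 − 9.81 = 10.19 kN/m³. Depth below WT = 6.2 m.
σ'_h at WT = K_a γ d_w = 9.557 kPa; at base = 9.557 + K_a γ' × 6.2 = 35.80 kPa.
P₁ (0–1.3 m) = ½×9.557×1.3 = 6.212. P₂ (1.3–7.5 m) = ½(9.557+35.80)×6.2 = 140.6.
P_w = ½ γ_w h₂² = 0.5×9.81×6.2² = 188.5. Total = 6.212+140.6+188.5 = 335.4 kN/m.

335 kN/m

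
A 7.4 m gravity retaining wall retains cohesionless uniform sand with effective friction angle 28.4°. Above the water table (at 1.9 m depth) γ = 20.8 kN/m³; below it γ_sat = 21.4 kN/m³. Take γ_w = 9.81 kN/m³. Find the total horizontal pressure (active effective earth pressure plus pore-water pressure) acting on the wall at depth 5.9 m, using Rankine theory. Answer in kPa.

K_a = (1 − sin φ)/(1 + sin φ) = 0.3554.
γ' = 21.4 − 9.81 = 11.59 kN/m³.
Effective vertical stress at 5.9 m: σ'_v = 20.8×1.9 + 11.59×4.00 = 85.88 kPa.
σ'_h = K_a σ'_v = 0.3554 × 85.88 = 30.52 kPa; u = γ_w × 4.00 = 39.24 kPa.
Total σ_h = 30.52 + 39.24 = 69.76 kPa.

69.8 kPa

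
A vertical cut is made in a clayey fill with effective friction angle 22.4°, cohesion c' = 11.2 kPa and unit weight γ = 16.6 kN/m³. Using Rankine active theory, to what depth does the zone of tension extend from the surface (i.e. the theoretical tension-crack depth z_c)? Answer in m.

K_a = tan²(45° − 22.4°/2) = 0.4482; √K_a = 0.6694.
The active pressure is zero where K_a γ z = 2c√K_a, so z_c = 2c/(γ√K_a) = 2×11.2/(16.6×0.6694) = 2.016 m.

2.02 m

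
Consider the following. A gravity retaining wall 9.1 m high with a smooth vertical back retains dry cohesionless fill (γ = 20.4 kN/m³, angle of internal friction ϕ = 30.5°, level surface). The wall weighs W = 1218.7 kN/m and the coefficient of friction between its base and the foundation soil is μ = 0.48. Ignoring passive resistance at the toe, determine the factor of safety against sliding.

K_a = tan²(45° − 30.5°/2) = 0.3267.
P_a = ½K_aγH² = 0.5×0.3267×20.4×9.1² = 275.9 kN/m, acting at H/3 = 3.033 m above the base.
FS_sliding = μW / P_a = 0.48×1218.7 / 275.9 = 2.120.

2.12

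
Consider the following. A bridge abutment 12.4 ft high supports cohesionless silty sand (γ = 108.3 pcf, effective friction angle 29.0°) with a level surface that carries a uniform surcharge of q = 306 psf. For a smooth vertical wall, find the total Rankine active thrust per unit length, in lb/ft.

4210 lb/ft

K_a = tan²(45° − φ/2) = 0.3470.
Soil triangle: ½ K_a γ H² = 0.5×0.3470×108.3×12.4² = 2889 lb/ft.
Surcharge rectangle: K_a q H = 0.3470×306×12.4 = 1317 lb/ft.
Total = 2889 + 1317 = 4206 lb/ft.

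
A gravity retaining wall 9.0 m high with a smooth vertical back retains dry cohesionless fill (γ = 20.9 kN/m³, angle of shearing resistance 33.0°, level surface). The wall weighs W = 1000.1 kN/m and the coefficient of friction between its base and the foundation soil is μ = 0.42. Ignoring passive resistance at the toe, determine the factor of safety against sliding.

1.68

K_a = tan²(45° − 33.0°/2) = 0.2948.
P_a = ½K_aγH² = 0.5×0.2948×20.9×9.0² = 249.5 kN/m, acting at H/3 = 3.000 m above the base.
FS_sliding = μW / P_a = 0.42×1000.1 / 249.5 = 1.683.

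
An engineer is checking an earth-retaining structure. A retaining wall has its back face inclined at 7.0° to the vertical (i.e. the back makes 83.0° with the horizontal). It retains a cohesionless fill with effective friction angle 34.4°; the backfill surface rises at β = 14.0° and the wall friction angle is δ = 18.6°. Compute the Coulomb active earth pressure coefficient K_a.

0.366

K_a = sin²(α+φ) / [sin²α · sin(α−δ) · (1 + √{sin(φ+δ)sin(φ−β) / (sin(α−δ)sin(α+β))})²].
With α = 83.0°, φ = 34.4°, δ = 18.6°, β = 14.0°: K_a = 0.3656.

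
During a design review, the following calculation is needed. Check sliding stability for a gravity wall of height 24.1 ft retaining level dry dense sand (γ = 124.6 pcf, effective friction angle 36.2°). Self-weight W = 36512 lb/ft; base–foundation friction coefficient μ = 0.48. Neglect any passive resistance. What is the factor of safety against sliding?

K_a = tan²(45° − 36.2°/2) = 0.2574.
P_a = ½K_aγH² = 0.5×0.2574×124.6×24.1² = 9313 lb/ft, acting at H/3 = 8.033 ft above the base.
FS_sliding = μW / P_a = 0.48×36512 / 9313 = 1.882.

1.88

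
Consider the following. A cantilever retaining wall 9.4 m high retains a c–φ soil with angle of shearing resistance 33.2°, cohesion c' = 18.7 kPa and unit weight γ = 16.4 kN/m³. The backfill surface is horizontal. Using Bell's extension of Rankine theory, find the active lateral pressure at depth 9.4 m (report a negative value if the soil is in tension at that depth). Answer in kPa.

24.8 kPa

K_a = (1 − sin φ)/(1 + sin φ) = 0.2924.
σ_a = K_a γ z − 2c√K_a = 0.2924×16.4×9.4 − 2×18.7×0.5407 = 24.85 kPa.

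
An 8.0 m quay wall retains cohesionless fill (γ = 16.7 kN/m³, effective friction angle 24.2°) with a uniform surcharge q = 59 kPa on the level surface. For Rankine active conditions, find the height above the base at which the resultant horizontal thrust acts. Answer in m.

K_a = 0.4185.
Triangular part P₁ = ½K_aγH² = 223.7 at H/3 = 2.667 m; rectangular part P₂ = K_a q H = 197.5 at H/2 = 4.000 m.
ȳ = (P₁·2.667 + P₂·4.000)/(P₁+P₂) = 3.292 m.

3.29 m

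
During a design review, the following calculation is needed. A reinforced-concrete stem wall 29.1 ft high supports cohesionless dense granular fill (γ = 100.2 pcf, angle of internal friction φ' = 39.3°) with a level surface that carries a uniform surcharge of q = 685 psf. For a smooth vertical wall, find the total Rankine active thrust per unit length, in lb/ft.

14000 lb/ft

K_a = tan²(45° − φ/2) = 0.2245.
Soil triangle: ½ K_a γ H² = 0.5×0.2245×100.2×29.1² = 9523 lb/ft.
Surcharge rectangle: K_a q H = 0.2245×685×29.1 = 4474 lb/ft.
Total = 9523 + 4474 = 14000 lb/ft.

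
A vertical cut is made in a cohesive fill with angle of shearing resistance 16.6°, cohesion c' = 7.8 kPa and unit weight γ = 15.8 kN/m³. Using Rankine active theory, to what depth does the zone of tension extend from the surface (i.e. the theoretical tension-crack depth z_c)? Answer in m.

1.32 m

K_a = tan²(45° − 16.6°/2) = 0.5556; √K_a = 0.7454.
The active pressure is zero where K_a γ z = 2c√K_a, so z_c = 2c/(γ√K_a) = 2×7.8/(15.8×0.7454) = 1.325 m.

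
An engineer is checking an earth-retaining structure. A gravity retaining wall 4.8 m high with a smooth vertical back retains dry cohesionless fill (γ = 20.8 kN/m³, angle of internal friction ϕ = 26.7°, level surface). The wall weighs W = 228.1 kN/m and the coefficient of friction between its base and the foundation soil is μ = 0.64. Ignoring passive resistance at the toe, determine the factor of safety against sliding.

K_a = tan²(45° − 26.7°/2) = 0.3800.
P_a = ½K_aγH² = 0.5×0.3800×20.8×4.8² = 91.04 kN/m, acting at H/3 = 1.600 m above the base.
FS_sliding = μW / P_a = 0.64×228.1 / 91.04 = 1.603.

1.60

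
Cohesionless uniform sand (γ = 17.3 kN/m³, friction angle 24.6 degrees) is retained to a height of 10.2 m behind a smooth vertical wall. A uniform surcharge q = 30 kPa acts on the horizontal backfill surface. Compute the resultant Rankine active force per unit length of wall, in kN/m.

K_a = tan²(45° − φ/2) = 0.4121.
Soil triangle: ½ K_a γ H² = 0.5×0.4121×17.3×10.2² = 370.9 kN/m.
Surcharge rectangle: K_a q H = 0.4121×30×10.2 = 126.1 kN/m.
Total = 370.9 + 126.1 = 497.0 kN/m.

497 kN/m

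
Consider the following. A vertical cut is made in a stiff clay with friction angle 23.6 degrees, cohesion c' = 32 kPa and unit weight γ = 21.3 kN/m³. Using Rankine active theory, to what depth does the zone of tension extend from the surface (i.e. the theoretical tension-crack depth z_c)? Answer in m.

K_a = tan²(45° − 23.6°/2) = 0.4282; √K_a = 0.6544.
The active pressure is zero where K_a γ z = 2c√K_a, so z_c = 2c/(γ√K_a) = 2×32/(21.3×0.6544) = 4.592 m.

4.59 m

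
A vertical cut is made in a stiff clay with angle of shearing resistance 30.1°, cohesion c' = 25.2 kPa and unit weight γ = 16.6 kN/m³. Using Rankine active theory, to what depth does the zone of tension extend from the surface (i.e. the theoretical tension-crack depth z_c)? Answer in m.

5.27 m

K_a = tan²(45° − 30.1°/2) = 0.3320; √K_a = 0.5762.
The active pressure is zero where K_a γ z = 2c√K_a, so z_c = 2c/(γ√K_a) = 2×25.2/(16.6×0.5762) = 5.269 m.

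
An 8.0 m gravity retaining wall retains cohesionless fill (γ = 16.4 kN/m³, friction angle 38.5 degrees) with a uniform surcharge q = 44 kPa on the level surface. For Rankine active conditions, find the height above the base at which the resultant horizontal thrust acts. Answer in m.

K_a = 0.2327.
Triangular part P₁ = ½K_aγH² = 122.1 at H/3 = 2.667 m; rectangular part P₂ = K_a q H = 81.89 at H/2 = 4.000 m.
ȳ = (P₁·2.667 + P₂·4.000)/(P₁+P₂) = 3.202 m.

3.20 m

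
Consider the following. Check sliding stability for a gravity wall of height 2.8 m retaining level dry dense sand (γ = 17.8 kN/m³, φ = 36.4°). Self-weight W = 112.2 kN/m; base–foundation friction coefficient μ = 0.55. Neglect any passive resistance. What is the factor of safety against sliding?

3.47

K_a = tan²(45° − 36.4°/2) = 0.2552.
P_a = ½K_aγH² = 0.5×0.2552×17.8×2.8² = 17.80 kN/m, acting at H/3 = 0.9333 m above the base.
FS_sliding = μW / P_a = 0.55×112.2 / 17.80 = 3.466.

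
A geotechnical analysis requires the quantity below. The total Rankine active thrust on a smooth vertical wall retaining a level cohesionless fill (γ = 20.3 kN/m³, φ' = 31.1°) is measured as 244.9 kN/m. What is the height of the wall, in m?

K_a = 0.3188. P_a = ½ K_a γ H² ⇒ H = √(2P_a/(K_a γ)).
H = √(2×244.9/(0.3188×20.3)) = 8.700 m.

8.70 m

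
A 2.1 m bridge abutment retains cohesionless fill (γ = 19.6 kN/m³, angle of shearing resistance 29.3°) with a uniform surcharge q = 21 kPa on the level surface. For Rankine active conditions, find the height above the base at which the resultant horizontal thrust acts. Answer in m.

0.877 m

K_a = 0.3428.
Triangular part P₁ = ½K_aγH² = 14.82 at H/3 = 0.7000 m; rectangular part P₂ = K_a q H = 15.12 at H/2 = 1.050 m.
ȳ = (P₁·0.7000 + P₂·1.050)/(P₁+P₂) = 0.8768 m.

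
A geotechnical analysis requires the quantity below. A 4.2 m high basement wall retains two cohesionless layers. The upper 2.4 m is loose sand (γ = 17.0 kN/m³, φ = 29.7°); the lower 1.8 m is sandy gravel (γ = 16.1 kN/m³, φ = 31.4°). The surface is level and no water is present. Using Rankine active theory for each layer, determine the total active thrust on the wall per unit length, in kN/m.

K_a1 = tan²(45°−29.7°/2) = 0.3374; K_a2 = tan²(45°−31.4°/2) = 0.3149.
Layer 1: σ at base = K_a1 γ₁ h₁ = 13.77 kPa; P₁ = ½×13.77×2.4 = 16.52.
Layer 2: σ_v at top = γ₁h₁ = 40.80; σ_h top = K_a2×40.80 = 12.85; σ_h base = K_a2×(40.80+16.1×1.8) = 21.97.
P₂ = ½(12.85+21.97)×1.8 = 31.34. Total P_a = 16.52+31.34 = 47.86 kN/m.

47.9 kN/m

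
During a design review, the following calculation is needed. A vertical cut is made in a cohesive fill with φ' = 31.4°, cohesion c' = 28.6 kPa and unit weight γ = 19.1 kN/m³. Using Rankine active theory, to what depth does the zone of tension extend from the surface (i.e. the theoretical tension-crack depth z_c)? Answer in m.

K_a = tan²(45° − 31.4°/2) = 0.3149; √K_a = 0.5612.
The active pressure is zero where K_a γ z = 2c√K_a, so z_c = 2c/(γ√K_a) = 2×28.6/(19.1×0.5612) = 5.337 m.

5.34 m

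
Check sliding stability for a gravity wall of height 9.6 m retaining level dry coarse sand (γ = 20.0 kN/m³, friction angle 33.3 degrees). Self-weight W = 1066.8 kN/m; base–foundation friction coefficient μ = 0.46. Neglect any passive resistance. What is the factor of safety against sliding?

K_a = tan²(45° − 33.3°/2) = 0.2911.
P_a = ½K_aγH² = 0.5×0.2911×20.0×9.6² = 268.3 kN/m, acting at H/3 = 3.200 m above the base.
FS_sliding = μW / P_a = 0.46×1066.8 / 268.3 = 1.829.

1.83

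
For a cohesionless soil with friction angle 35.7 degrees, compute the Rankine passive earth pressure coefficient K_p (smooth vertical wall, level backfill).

K_p = (1 + sin φ)/(1 − sin φ) = tan²(45° + 35.7°/2) = 3.802.

3.80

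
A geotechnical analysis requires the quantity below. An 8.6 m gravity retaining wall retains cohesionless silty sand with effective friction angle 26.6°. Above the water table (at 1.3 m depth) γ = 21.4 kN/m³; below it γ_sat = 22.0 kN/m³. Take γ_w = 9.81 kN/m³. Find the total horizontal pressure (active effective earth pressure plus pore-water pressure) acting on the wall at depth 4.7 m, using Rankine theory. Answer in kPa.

59.8 kPa

K_a = (1 − sin φ)/(1 + sin φ) = 0.3814.
γ' = 22.0 − 9.81 = 12.19 kN/m³.
Effective vertical stress at 4.7 m: σ'_v = 21.4×1.3 + 12.19×3.40 = 69.27 kPa.
σ'_h = K_a σ'_v = 0.3814 × 69.27 = 26.42 kPa; u = γ_w × 3.40 = 33.35 kPa.
Total σ_h = 26.42 + 33.35 = 59.78 kPa.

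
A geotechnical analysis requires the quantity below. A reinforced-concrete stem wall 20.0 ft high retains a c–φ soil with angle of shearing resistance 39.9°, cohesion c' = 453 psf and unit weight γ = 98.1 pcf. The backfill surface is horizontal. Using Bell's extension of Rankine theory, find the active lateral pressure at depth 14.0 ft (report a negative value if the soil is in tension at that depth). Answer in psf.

K_a = (1 − sin φ)/(1 + sin φ) = 0.2184.
σ_a = K_a γ z − 2c√K_a = 0.2184×98.1×14.0 − 2×453×0.4674 = -123.4 psf.

-123 psf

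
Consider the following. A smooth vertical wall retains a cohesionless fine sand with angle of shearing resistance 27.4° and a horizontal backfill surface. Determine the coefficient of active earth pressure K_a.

0.370

K_a = (1 − sin φ)/(1 + sin φ) = (1 − sin 27.4°)/(1 + sin 27.4°) = 0.3697.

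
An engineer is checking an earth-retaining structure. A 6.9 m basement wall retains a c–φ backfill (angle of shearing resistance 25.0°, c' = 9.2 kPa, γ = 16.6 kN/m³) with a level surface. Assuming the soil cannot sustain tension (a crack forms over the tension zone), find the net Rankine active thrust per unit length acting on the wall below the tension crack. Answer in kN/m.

89.7 kN/m

K_a = 0.4059; √K_a = 0.6371.
Tension-crack depth z_c = 2c/(γ√K_a) = 2×9.2/(16.6×0.6371) = 1.740 m.
σ_a at base = K_a γ H − 2c√K_a = 0.4059×16.6×6.9 − 2×9.2×0.6371 = 34.76 kPa.
P_a = ½ × 34.76 × (H − z_c) = 0.5×34.76×5.160 = 89.70 kN/m.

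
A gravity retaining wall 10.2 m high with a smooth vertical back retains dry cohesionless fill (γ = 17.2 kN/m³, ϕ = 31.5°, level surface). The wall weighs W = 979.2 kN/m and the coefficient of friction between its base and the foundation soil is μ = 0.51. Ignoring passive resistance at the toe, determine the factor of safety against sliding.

K_a = tan²(45° − 31.5°/2) = 0.3136.
P_a = ½K_aγH² = 0.5×0.3136×17.2×10.2² = 280.6 kN/m, acting at H/3 = 3.400 m above the base.
FS_sliding = μW / P_a = 0.51×979.2 / 280.6 = 1.780.

1.78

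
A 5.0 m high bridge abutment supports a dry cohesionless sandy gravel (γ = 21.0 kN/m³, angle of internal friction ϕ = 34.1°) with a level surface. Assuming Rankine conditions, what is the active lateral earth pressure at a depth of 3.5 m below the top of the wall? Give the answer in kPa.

20.7 kPa

K_a = (1 − sin φ)/(1 + sin φ) = 0.2815.
σ_h = K_a γ z = 0.2815 × 21.0 × 3.5 = 20.69 kPa.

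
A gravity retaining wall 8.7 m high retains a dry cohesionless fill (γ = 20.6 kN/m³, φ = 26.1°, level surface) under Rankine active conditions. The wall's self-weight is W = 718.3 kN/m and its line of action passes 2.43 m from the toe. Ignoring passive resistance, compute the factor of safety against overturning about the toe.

K_a = tan²(45° − 26.1°/2) = 0.3889.
P_a = ½K_aγH² = 0.5×0.3889×20.6×8.7² = 303.2 kN/m, acting at H/3 = 2.900 m above the base.
Overturning moment M_o = P_a × H/3 = 303.2 × 2.900 = 879.4.
Resisting moment M_r = W × 2.43 = 718.3 × 2.43 = 1745.
FS_overturning = M_r/M_o = 1745/879.4 = 1.985.

1.98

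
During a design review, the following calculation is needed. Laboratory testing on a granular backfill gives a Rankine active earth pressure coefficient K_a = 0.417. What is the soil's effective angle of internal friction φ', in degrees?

24.3°

K_a = tan²(45° − φ/2) ⇒ 45° − φ/2 = arctan(√0.417) = 32.85°.
φ = 2(45° − 32.85°) = 24.29°.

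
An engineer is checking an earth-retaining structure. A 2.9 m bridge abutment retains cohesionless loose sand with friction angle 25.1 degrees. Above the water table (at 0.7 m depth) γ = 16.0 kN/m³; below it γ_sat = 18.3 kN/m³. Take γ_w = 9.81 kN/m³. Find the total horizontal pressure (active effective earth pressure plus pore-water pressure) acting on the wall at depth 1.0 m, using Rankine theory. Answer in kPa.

K_a = (1 − sin φ)/(1 + sin φ) = 0.4043.
γ' = 18.3 − 9.81 = 8.490 kN/m³.
Effective vertical stress at 1.0 m: σ'_v = 16.0×0.7 + 8.490×0.300 = 13.75 kPa.
σ'_h = K_a σ'_v = 0.4043 × 13.75 = 5.558 kPa; u = γ_w × 0.300 = 2.943 kPa.
Total σ_h = 5.558 + 2.943 = 8.501 kPa.

8.50 kPa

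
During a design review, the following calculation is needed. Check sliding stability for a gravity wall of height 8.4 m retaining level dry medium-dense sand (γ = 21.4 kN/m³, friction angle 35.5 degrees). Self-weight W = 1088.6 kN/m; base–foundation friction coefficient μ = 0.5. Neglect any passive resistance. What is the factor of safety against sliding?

2.72

K_a = tan²(45° − 35.5°/2) = 0.2653.
P_a = ½K_aγH² = 0.5×0.2653×21.4×8.4² = 200.3 kN/m, acting at H/3 = 2.800 m above the base.
FS_sliding = μW / P_a = 0.5×1088.6 / 200.3 = 2.718.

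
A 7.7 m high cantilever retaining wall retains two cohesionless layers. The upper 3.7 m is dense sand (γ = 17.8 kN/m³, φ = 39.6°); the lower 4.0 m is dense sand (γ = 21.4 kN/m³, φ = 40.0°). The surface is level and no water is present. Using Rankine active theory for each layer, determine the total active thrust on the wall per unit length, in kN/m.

121 kN/m

K_a1 = tan²(45°−39.6°/2) = 0.2214; K_a2 = tan²(45°−40.0°/2) = 0.2174.
Layer 1: σ at base = K_a1 γ₁ h₁ = 14.58 kPa; P₁ = ½×14.58×3.7 = 26.98.
Layer 2: σ_v at top = γ₁h₁ = 65.86; σ_h top = K_a2×65.86 = 14.32; σ_h base = K_a2×(65.86+21.4×4.0) = 32.93.
P₂ = ½(14.32+32.93)×4.0 = 94.51. Total P_a = 26.98+94.51 = 121.5 kN/m.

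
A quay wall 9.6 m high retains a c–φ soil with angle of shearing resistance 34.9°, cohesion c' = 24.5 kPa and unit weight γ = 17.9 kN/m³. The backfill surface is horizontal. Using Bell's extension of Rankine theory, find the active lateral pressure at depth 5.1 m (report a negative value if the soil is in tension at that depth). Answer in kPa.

-0.718 kPa

K_a = (1 − sin φ)/(1 + sin φ) = 0.2721.
σ_a = K_a γ z − 2c√K_a = 0.2721×17.9×5.1 − 2×24.5×0.5217 = -0.7179 kPa.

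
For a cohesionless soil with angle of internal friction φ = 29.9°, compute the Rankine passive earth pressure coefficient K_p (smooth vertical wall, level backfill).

2.99

K_p = (1 + sin φ)/(1 − sin φ) = tan²(45° + 29.9°/2) = 2.988.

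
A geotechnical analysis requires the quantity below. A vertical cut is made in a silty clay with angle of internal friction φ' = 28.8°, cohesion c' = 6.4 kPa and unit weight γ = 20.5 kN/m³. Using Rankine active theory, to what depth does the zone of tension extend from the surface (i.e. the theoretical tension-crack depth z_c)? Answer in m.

K_a = tan²(45° − 28.8°/2) = 0.3498; √K_a = 0.5914.
The active pressure is zero where K_a γ z = 2c√K_a, so z_c = 2c/(γ√K_a) = 2×6.4/(20.5×0.5914) = 1.056 m.

1.06 m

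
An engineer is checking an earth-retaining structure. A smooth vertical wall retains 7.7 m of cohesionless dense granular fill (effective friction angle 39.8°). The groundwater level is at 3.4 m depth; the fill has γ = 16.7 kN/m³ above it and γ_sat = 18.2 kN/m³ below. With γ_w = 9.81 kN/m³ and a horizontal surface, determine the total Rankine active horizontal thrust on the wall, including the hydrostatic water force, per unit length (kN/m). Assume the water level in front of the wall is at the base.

K_a = tan²(45° − φ/2) = 0.2194.
γ' = 18.2 − 9.81 = 8.390 kN/m³. Depth below WT = 4.3 m.
σ'_h at WT = K_a γ d_w = 12.46 kPa; at base = 12.46 + K_a γ' × 4.3 = 20.38 kPa.
P₁ (0–3.4 m) = ½×12.46×3.4 = 21.18. P₂ (3.4–7.7 m) = ½(12.46+20.38)×4.3 = 70.60.
P_w = ½ γ_w h₂² = 0.5×9.81×4.3² = 90.69. Total = 21.18+70.60+90.69 = 182.5 kN/m.

182 kN/m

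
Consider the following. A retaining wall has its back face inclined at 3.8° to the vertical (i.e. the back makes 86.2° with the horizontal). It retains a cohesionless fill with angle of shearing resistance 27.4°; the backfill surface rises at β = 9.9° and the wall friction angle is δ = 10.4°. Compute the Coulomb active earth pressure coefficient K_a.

K_a = sin²(α+φ) / [sin²α · sin(α−δ) · (1 + √{sin(φ+δ)sin(φ−β) / (sin(α−δ)sin(α+β))})²].
With α = 86.2°, φ = 27.4°, δ = 10.4°, β = 9.9°: K_a = 0.4212.

0.421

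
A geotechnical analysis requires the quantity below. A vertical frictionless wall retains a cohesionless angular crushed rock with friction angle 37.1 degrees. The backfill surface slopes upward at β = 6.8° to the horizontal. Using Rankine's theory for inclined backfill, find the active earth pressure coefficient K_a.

0.252

K_a = cos β · (cos β − √(cos²β − cos²φ)) / (cos β + √(cos²β − cos²φ)).
cos β = 0.9930, cos φ = 0.7976, √(cos²β − cos²φ) = 0.5915.
K_a = 0.9930 × (0.9930 − 0.5915)/(0.9930 + 0.5915) = 0.2516.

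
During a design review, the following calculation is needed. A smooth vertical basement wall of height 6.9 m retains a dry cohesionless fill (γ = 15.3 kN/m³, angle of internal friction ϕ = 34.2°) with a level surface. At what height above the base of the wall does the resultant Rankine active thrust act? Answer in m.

K_a = 0.2803.
The pressure distribution is triangular, so the resultant acts at H/3 above the base = 6.9/3 = 2.300 m.

2.30 m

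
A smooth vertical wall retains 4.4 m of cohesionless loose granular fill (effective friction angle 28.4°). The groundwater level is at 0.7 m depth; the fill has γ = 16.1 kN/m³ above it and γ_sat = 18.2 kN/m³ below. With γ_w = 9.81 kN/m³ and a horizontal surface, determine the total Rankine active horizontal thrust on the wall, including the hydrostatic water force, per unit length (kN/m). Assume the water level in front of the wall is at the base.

104 kN/m

K_a = tan²(45° − φ/2) = 0.3554.
γ' = 18.2 − 9.81 = 8.390 kN/m³. Depth below WT = 3.7 m.
σ'_h at WT = K_a γ d_w = 4.005 kPa; at base = 4.005 + K_a γ' × 3.7 = 15.04 kPa.
P₁ (0–0.7 m) = ½×4.005×0.7 = 1.402. P₂ (0.7–4.4 m) = ½(4.005+15.04)×3.7 = 35.23.
P_w = ½ γ_w h₂² = 0.5×9.81×3.7² = 67.15. Total = 1.402+35.23+67.15 = 103.8 kN/m.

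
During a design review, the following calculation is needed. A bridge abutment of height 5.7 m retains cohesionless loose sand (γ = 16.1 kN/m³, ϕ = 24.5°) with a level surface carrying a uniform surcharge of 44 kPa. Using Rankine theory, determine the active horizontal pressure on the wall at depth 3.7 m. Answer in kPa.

42.9 kPa

K_a = (1 − sin φ)/(1 + sin φ) = 0.4137.
σ_v = γz + q = 16.1 × 3.7 + 44 = 103.6 kPa.
σ_h = K_a σ_v = 0.4137 × 103.6 = 42.85 kPa.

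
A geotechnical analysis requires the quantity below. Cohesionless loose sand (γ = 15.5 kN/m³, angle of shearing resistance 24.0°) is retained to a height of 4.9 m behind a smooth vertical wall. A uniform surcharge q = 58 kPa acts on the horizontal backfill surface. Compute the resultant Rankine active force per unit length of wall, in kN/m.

198 kN/m

K_a = tan²(45° − φ/2) = 0.4217.
Soil triangle: ½ K_a γ H² = 0.5×0.4217×15.5×4.9² = 78.47 kN/m.
Surcharge rectangle: K_a q H = 0.4217×58×4.9 = 119.9 kN/m.
Total = 78.47 + 119.9 = 198.3 kN/m.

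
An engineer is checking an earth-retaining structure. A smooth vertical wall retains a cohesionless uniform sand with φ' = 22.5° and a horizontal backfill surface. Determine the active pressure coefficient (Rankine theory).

K_a = tan²(45° − φ/2) = tan²(33.75°) = 0.4465.

0.446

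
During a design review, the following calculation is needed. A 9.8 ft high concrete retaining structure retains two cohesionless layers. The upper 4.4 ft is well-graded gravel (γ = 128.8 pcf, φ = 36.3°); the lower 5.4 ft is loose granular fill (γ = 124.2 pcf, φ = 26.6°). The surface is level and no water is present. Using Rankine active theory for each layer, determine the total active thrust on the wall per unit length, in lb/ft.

K_a1 = tan²(45°−36.3°/2) = 0.2563; K_a2 = tan²(45°−26.6°/2) = 0.3814.
Layer 1: σ at base = K_a1 γ₁ h₁ = 145.2 psf; P₁ = ½×145.2×4.4 = 319.5.
Layer 2: σ_v at top = γ₁h₁ = 566.7; σ_h top = K_a2×566.7 = 216.2; σ_h base = K_a2×(566.7+124.2×5.4) = 472.0.
P₂ = ½(216.2+472.0)×5.4 = 1858. Total P_a = 319.5+1858 = 2178 lb/ft.

2180 lb/ft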